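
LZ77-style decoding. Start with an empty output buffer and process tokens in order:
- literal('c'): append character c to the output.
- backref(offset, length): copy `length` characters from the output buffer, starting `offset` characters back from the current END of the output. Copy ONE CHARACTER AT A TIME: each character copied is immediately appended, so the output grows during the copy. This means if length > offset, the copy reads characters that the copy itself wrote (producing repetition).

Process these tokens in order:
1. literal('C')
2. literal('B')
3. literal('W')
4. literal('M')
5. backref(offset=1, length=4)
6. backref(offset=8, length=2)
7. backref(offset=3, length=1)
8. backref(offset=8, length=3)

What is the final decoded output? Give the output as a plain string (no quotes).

Token 1: literal('C'). Output: "C"
Token 2: literal('B'). Output: "CB"
Token 3: literal('W'). Output: "CBW"
Token 4: literal('M'). Output: "CBWM"
Token 5: backref(off=1, len=4) (overlapping!). Copied 'MMMM' from pos 3. Output: "CBWMMMMM"
Token 6: backref(off=8, len=2). Copied 'CB' from pos 0. Output: "CBWMMMMMCB"
Token 7: backref(off=3, len=1). Copied 'M' from pos 7. Output: "CBWMMMMMCBM"
Token 8: backref(off=8, len=3). Copied 'MMM' from pos 3. Output: "CBWMMMMMCBMMMM"

Answer: CBWMMMMMCBMMMM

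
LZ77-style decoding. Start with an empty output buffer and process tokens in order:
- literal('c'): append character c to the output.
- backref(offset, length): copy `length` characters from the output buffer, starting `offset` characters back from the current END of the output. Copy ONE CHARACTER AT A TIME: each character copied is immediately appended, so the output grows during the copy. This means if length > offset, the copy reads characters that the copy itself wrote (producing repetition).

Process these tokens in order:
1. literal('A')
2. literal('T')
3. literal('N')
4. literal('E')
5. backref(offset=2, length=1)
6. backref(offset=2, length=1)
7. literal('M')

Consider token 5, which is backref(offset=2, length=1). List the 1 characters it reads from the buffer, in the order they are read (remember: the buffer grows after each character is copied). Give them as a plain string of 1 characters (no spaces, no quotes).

Answer: N

Derivation:
Token 1: literal('A'). Output: "A"
Token 2: literal('T'). Output: "AT"
Token 3: literal('N'). Output: "ATN"
Token 4: literal('E'). Output: "ATNE"
Token 5: backref(off=2, len=1). Buffer before: "ATNE" (len 4)
  byte 1: read out[2]='N', append. Buffer now: "ATNEN"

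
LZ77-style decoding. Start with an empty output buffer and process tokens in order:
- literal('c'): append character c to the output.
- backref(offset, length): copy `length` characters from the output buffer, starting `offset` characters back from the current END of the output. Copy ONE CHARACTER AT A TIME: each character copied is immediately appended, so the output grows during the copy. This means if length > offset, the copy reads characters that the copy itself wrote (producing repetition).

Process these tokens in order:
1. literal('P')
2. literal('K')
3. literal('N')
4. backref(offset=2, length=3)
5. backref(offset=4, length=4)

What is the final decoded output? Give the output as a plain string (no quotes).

Answer: PKNKNKNKNK

Derivation:
Token 1: literal('P'). Output: "P"
Token 2: literal('K'). Output: "PK"
Token 3: literal('N'). Output: "PKN"
Token 4: backref(off=2, len=3) (overlapping!). Copied 'KNK' from pos 1. Output: "PKNKNK"
Token 5: backref(off=4, len=4). Copied 'NKNK' from pos 2. Output: "PKNKNKNKNK"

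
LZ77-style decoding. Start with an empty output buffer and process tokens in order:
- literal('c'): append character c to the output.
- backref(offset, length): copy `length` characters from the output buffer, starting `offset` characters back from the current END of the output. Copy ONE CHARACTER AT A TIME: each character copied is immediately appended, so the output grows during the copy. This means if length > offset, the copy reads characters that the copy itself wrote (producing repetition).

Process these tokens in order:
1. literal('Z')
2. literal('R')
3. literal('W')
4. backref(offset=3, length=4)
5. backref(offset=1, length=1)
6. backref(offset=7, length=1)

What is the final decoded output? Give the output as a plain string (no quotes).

Answer: ZRWZRWZZR

Derivation:
Token 1: literal('Z'). Output: "Z"
Token 2: literal('R'). Output: "ZR"
Token 3: literal('W'). Output: "ZRW"
Token 4: backref(off=3, len=4) (overlapping!). Copied 'ZRWZ' from pos 0. Output: "ZRWZRWZ"
Token 5: backref(off=1, len=1). Copied 'Z' from pos 6. Output: "ZRWZRWZZ"
Token 6: backref(off=7, len=1). Copied 'R' from pos 1. Output: "ZRWZRWZZR"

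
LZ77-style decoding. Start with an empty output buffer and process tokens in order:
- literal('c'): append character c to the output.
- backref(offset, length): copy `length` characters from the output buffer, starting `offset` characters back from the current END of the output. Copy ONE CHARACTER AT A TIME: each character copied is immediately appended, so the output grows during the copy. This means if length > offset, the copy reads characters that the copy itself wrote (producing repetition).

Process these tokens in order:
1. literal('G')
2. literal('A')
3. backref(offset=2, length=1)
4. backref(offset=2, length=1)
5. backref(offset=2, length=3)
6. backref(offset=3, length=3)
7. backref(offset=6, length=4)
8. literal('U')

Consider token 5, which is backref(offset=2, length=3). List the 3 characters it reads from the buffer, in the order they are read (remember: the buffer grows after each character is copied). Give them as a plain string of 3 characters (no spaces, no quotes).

Token 1: literal('G'). Output: "G"
Token 2: literal('A'). Output: "GA"
Token 3: backref(off=2, len=1). Copied 'G' from pos 0. Output: "GAG"
Token 4: backref(off=2, len=1). Copied 'A' from pos 1. Output: "GAGA"
Token 5: backref(off=2, len=3). Buffer before: "GAGA" (len 4)
  byte 1: read out[2]='G', append. Buffer now: "GAGAG"
  byte 2: read out[3]='A', append. Buffer now: "GAGAGA"
  byte 3: read out[4]='G', append. Buffer now: "GAGAGAG"

Answer: GAG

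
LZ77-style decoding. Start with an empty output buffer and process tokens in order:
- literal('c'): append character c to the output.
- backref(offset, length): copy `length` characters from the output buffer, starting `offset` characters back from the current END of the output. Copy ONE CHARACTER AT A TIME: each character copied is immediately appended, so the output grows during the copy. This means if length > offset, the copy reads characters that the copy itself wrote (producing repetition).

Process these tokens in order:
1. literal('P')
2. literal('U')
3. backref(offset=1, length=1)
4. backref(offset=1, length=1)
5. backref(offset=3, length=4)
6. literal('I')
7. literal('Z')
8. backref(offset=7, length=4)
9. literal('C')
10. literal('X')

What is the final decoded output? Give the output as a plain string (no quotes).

Answer: PUUUUUUUIZUUUUCX

Derivation:
Token 1: literal('P'). Output: "P"
Token 2: literal('U'). Output: "PU"
Token 3: backref(off=1, len=1). Copied 'U' from pos 1. Output: "PUU"
Token 4: backref(off=1, len=1). Copied 'U' from pos 2. Output: "PUUU"
Token 5: backref(off=3, len=4) (overlapping!). Copied 'UUUU' from pos 1. Output: "PUUUUUUU"
Token 6: literal('I'). Output: "PUUUUUUUI"
Token 7: literal('Z'). Output: "PUUUUUUUIZ"
Token 8: backref(off=7, len=4). Copied 'UUUU' from pos 3. Output: "PUUUUUUUIZUUUU"
Token 9: literal('C'). Output: "PUUUUUUUIZUUUUC"
Token 10: literal('X'). Output: "PUUUUUUUIZUUUUCX"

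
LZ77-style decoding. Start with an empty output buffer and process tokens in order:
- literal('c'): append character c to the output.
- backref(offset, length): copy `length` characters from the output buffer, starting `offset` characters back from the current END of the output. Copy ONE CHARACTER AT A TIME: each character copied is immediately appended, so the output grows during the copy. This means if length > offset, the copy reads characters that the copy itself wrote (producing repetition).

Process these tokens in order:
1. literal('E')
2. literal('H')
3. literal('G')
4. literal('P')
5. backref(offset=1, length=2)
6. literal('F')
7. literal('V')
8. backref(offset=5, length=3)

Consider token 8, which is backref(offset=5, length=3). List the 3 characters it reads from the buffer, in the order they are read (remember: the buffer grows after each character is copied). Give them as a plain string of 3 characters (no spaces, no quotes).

Answer: PPP

Derivation:
Token 1: literal('E'). Output: "E"
Token 2: literal('H'). Output: "EH"
Token 3: literal('G'). Output: "EHG"
Token 4: literal('P'). Output: "EHGP"
Token 5: backref(off=1, len=2) (overlapping!). Copied 'PP' from pos 3. Output: "EHGPPP"
Token 6: literal('F'). Output: "EHGPPPF"
Token 7: literal('V'). Output: "EHGPPPFV"
Token 8: backref(off=5, len=3). Buffer before: "EHGPPPFV" (len 8)
  byte 1: read out[3]='P', append. Buffer now: "EHGPPPFVP"
  byte 2: read out[4]='P', append. Buffer now: "EHGPPPFVPP"
  byte 3: read out[5]='P', append. Buffer now: "EHGPPPFVPPP"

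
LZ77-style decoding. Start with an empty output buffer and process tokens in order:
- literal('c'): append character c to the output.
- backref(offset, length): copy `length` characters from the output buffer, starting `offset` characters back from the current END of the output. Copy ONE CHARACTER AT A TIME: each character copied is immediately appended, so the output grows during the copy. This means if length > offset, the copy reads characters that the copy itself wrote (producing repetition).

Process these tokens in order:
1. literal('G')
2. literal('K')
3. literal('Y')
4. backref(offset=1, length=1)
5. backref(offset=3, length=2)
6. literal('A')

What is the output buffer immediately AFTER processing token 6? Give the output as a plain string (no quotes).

Token 1: literal('G'). Output: "G"
Token 2: literal('K'). Output: "GK"
Token 3: literal('Y'). Output: "GKY"
Token 4: backref(off=1, len=1). Copied 'Y' from pos 2. Output: "GKYY"
Token 5: backref(off=3, len=2). Copied 'KY' from pos 1. Output: "GKYYKY"
Token 6: literal('A'). Output: "GKYYKYA"

Answer: GKYYKYA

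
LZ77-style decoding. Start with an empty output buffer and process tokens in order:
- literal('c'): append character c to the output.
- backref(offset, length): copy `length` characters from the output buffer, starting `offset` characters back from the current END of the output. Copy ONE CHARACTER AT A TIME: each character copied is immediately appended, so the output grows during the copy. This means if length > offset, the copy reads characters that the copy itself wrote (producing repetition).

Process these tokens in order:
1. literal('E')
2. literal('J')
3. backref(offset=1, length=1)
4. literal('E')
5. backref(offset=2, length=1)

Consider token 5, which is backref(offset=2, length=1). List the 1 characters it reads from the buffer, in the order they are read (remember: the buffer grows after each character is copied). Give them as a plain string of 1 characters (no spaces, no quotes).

Answer: J

Derivation:
Token 1: literal('E'). Output: "E"
Token 2: literal('J'). Output: "EJ"
Token 3: backref(off=1, len=1). Copied 'J' from pos 1. Output: "EJJ"
Token 4: literal('E'). Output: "EJJE"
Token 5: backref(off=2, len=1). Buffer before: "EJJE" (len 4)
  byte 1: read out[2]='J', append. Buffer now: "EJJEJ"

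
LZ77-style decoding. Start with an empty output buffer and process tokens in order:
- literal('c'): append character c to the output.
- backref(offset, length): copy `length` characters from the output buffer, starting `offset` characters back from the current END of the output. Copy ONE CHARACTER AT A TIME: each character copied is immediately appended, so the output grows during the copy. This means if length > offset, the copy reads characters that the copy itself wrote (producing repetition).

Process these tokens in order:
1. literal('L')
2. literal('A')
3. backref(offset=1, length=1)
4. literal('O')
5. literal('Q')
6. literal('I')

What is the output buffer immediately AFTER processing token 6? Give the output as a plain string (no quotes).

Answer: LAAOQI

Derivation:
Token 1: literal('L'). Output: "L"
Token 2: literal('A'). Output: "LA"
Token 3: backref(off=1, len=1). Copied 'A' from pos 1. Output: "LAA"
Token 4: literal('O'). Output: "LAAO"
Token 5: literal('Q'). Output: "LAAOQ"
Token 6: literal('I'). Output: "LAAOQI"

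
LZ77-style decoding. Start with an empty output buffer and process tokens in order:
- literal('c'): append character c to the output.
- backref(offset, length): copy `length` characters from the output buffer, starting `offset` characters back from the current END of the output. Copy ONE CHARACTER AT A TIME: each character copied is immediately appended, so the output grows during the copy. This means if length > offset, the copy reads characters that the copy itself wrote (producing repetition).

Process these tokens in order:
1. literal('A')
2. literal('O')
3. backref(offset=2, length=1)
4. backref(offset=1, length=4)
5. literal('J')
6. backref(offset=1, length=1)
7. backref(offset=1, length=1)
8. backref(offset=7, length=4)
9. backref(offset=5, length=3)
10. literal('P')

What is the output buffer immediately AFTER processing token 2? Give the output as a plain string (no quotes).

Answer: AO

Derivation:
Token 1: literal('A'). Output: "A"
Token 2: literal('O'). Output: "AO"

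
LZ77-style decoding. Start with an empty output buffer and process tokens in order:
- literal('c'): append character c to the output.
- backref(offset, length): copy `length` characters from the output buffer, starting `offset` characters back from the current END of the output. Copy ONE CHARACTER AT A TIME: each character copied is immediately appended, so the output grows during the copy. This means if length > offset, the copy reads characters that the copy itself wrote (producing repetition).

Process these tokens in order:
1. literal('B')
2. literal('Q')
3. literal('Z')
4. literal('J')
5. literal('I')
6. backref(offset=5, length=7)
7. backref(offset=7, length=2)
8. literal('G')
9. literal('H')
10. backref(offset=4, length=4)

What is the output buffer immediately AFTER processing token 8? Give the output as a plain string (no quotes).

Token 1: literal('B'). Output: "B"
Token 2: literal('Q'). Output: "BQ"
Token 3: literal('Z'). Output: "BQZ"
Token 4: literal('J'). Output: "BQZJ"
Token 5: literal('I'). Output: "BQZJI"
Token 6: backref(off=5, len=7) (overlapping!). Copied 'BQZJIBQ' from pos 0. Output: "BQZJIBQZJIBQ"
Token 7: backref(off=7, len=2). Copied 'BQ' from pos 5. Output: "BQZJIBQZJIBQBQ"
Token 8: literal('G'). Output: "BQZJIBQZJIBQBQG"

Answer: BQZJIBQZJIBQBQG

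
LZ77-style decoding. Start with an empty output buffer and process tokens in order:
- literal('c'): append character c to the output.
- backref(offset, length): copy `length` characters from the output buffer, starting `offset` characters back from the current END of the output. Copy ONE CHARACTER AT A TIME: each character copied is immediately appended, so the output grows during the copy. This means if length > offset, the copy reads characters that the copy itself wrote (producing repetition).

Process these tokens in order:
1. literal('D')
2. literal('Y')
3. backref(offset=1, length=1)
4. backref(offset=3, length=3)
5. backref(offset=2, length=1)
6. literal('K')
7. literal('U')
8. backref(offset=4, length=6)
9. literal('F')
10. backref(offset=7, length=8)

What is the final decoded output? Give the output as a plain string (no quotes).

Answer: DYYDYYYKUYYKUYYFYYKUYYFY

Derivation:
Token 1: literal('D'). Output: "D"
Token 2: literal('Y'). Output: "DY"
Token 3: backref(off=1, len=1). Copied 'Y' from pos 1. Output: "DYY"
Token 4: backref(off=3, len=3). Copied 'DYY' from pos 0. Output: "DYYDYY"
Token 5: backref(off=2, len=1). Copied 'Y' from pos 4. Output: "DYYDYYY"
Token 6: literal('K'). Output: "DYYDYYYK"
Token 7: literal('U'). Output: "DYYDYYYKU"
Token 8: backref(off=4, len=6) (overlapping!). Copied 'YYKUYY' from pos 5. Output: "DYYDYYYKUYYKUYY"
Token 9: literal('F'). Output: "DYYDYYYKUYYKUYYF"
Token 10: backref(off=7, len=8) (overlapping!). Copied 'YYKUYYFY' from pos 9. Output: "DYYDYYYKUYYKUYYFYYKUYYFY"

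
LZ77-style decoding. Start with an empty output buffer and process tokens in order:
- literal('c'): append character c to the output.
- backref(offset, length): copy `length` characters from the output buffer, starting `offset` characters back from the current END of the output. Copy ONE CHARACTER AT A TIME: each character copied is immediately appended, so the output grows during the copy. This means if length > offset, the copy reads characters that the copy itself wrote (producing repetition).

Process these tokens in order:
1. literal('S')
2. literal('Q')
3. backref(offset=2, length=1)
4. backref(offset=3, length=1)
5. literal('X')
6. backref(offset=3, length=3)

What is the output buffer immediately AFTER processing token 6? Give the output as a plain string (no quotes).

Answer: SQSSXSSX

Derivation:
Token 1: literal('S'). Output: "S"
Token 2: literal('Q'). Output: "SQ"
Token 3: backref(off=2, len=1). Copied 'S' from pos 0. Output: "SQS"
Token 4: backref(off=3, len=1). Copied 'S' from pos 0. Output: "SQSS"
Token 5: literal('X'). Output: "SQSSX"
Token 6: backref(off=3, len=3). Copied 'SSX' from pos 2. Output: "SQSSXSSX"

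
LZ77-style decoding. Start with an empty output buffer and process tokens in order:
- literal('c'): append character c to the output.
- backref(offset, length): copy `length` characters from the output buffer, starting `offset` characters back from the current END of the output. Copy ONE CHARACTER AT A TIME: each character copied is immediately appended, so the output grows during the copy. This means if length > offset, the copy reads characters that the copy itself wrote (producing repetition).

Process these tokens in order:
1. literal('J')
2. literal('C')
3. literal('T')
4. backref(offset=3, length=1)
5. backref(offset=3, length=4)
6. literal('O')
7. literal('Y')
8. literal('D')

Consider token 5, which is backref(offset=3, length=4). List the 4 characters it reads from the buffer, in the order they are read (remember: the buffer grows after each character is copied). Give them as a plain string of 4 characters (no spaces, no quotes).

Token 1: literal('J'). Output: "J"
Token 2: literal('C'). Output: "JC"
Token 3: literal('T'). Output: "JCT"
Token 4: backref(off=3, len=1). Copied 'J' from pos 0. Output: "JCTJ"
Token 5: backref(off=3, len=4). Buffer before: "JCTJ" (len 4)
  byte 1: read out[1]='C', append. Buffer now: "JCTJC"
  byte 2: read out[2]='T', append. Buffer now: "JCTJCT"
  byte 3: read out[3]='J', append. Buffer now: "JCTJCTJ"
  byte 4: read out[4]='C', append. Buffer now: "JCTJCTJC"

Answer: CTJC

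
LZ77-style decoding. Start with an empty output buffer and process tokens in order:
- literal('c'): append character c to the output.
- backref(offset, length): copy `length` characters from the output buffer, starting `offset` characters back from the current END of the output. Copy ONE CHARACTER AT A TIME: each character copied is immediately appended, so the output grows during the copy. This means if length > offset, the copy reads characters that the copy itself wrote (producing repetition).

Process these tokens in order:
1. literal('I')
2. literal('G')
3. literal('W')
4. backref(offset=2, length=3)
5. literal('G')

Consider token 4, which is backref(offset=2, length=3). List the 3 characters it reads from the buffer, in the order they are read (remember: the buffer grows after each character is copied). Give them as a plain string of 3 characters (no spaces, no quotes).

Token 1: literal('I'). Output: "I"
Token 2: literal('G'). Output: "IG"
Token 3: literal('W'). Output: "IGW"
Token 4: backref(off=2, len=3). Buffer before: "IGW" (len 3)
  byte 1: read out[1]='G', append. Buffer now: "IGWG"
  byte 2: read out[2]='W', append. Buffer now: "IGWGW"
  byte 3: read out[3]='G', append. Buffer now: "IGWGWG"

Answer: GWG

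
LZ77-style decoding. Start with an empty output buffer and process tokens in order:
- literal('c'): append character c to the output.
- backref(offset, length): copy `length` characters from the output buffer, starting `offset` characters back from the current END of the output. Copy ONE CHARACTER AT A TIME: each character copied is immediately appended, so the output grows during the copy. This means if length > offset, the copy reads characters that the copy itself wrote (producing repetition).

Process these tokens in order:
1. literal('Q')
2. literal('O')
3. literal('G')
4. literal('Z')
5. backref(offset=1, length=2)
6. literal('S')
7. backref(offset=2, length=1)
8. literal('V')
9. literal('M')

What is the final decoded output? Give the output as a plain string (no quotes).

Token 1: literal('Q'). Output: "Q"
Token 2: literal('O'). Output: "QO"
Token 3: literal('G'). Output: "QOG"
Token 4: literal('Z'). Output: "QOGZ"
Token 5: backref(off=1, len=2) (overlapping!). Copied 'ZZ' from pos 3. Output: "QOGZZZ"
Token 6: literal('S'). Output: "QOGZZZS"
Token 7: backref(off=2, len=1). Copied 'Z' from pos 5. Output: "QOGZZZSZ"
Token 8: literal('V'). Output: "QOGZZZSZV"
Token 9: literal('M'). Output: "QOGZZZSZVM"

Answer: QOGZZZSZVM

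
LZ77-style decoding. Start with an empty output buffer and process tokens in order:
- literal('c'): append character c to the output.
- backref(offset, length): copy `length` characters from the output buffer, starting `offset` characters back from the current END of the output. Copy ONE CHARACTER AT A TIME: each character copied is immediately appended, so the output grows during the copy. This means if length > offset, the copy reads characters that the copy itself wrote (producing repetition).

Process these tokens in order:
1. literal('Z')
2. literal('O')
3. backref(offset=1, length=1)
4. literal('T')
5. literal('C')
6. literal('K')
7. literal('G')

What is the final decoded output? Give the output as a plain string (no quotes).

Answer: ZOOTCKG

Derivation:
Token 1: literal('Z'). Output: "Z"
Token 2: literal('O'). Output: "ZO"
Token 3: backref(off=1, len=1). Copied 'O' from pos 1. Output: "ZOO"
Token 4: literal('T'). Output: "ZOOT"
Token 5: literal('C'). Output: "ZOOTC"
Token 6: literal('K'). Output: "ZOOTCK"
Token 7: literal('G'). Output: "ZOOTCKG"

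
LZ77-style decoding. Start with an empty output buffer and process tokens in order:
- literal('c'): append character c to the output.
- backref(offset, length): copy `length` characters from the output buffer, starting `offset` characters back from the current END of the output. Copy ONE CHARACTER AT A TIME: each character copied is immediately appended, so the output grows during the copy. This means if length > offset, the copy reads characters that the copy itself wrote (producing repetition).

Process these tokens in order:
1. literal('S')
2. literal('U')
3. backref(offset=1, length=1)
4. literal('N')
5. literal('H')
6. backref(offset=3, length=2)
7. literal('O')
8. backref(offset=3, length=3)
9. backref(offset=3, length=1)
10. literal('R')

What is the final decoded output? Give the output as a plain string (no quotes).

Answer: SUUNHUNOUNOUR

Derivation:
Token 1: literal('S'). Output: "S"
Token 2: literal('U'). Output: "SU"
Token 3: backref(off=1, len=1). Copied 'U' from pos 1. Output: "SUU"
Token 4: literal('N'). Output: "SUUN"
Token 5: literal('H'). Output: "SUUNH"
Token 6: backref(off=3, len=2). Copied 'UN' from pos 2. Output: "SUUNHUN"
Token 7: literal('O'). Output: "SUUNHUNO"
Token 8: backref(off=3, len=3). Copied 'UNO' from pos 5. Output: "SUUNHUNOUNO"
Token 9: backref(off=3, len=1). Copied 'U' from pos 8. Output: "SUUNHUNOUNOU"
Token 10: literal('R'). Output: "SUUNHUNOUNOUR"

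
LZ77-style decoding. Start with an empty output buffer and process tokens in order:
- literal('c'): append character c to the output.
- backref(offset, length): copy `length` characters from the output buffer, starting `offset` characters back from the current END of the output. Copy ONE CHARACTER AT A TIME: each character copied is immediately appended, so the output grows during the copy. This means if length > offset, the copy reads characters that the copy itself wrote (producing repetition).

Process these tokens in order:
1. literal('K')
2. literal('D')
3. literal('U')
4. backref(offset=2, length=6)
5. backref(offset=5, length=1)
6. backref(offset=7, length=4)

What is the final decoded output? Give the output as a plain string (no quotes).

Token 1: literal('K'). Output: "K"
Token 2: literal('D'). Output: "KD"
Token 3: literal('U'). Output: "KDU"
Token 4: backref(off=2, len=6) (overlapping!). Copied 'DUDUDU' from pos 1. Output: "KDUDUDUDU"
Token 5: backref(off=5, len=1). Copied 'U' from pos 4. Output: "KDUDUDUDUU"
Token 6: backref(off=7, len=4). Copied 'DUDU' from pos 3. Output: "KDUDUDUDUUDUDU"

Answer: KDUDUDUDUUDUDU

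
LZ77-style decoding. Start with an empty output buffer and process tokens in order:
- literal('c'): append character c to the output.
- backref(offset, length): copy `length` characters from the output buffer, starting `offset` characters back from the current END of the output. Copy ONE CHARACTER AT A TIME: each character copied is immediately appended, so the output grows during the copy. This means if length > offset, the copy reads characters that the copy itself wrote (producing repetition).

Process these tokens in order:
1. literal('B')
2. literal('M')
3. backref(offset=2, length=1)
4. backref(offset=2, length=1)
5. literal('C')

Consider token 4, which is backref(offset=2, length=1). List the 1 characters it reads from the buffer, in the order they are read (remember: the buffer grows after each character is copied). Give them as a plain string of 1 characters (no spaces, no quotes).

Answer: M

Derivation:
Token 1: literal('B'). Output: "B"
Token 2: literal('M'). Output: "BM"
Token 3: backref(off=2, len=1). Copied 'B' from pos 0. Output: "BMB"
Token 4: backref(off=2, len=1). Buffer before: "BMB" (len 3)
  byte 1: read out[1]='M', append. Buffer now: "BMBM"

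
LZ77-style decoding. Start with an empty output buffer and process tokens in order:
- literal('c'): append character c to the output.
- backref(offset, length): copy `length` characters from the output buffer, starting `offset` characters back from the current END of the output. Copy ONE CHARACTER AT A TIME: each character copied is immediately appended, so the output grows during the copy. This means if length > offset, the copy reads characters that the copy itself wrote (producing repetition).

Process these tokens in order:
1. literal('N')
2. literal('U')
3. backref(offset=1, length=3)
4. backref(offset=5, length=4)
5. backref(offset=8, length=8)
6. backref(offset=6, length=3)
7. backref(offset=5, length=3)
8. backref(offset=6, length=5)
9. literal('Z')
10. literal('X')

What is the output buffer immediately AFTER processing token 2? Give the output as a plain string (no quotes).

Token 1: literal('N'). Output: "N"
Token 2: literal('U'). Output: "NU"

Answer: NU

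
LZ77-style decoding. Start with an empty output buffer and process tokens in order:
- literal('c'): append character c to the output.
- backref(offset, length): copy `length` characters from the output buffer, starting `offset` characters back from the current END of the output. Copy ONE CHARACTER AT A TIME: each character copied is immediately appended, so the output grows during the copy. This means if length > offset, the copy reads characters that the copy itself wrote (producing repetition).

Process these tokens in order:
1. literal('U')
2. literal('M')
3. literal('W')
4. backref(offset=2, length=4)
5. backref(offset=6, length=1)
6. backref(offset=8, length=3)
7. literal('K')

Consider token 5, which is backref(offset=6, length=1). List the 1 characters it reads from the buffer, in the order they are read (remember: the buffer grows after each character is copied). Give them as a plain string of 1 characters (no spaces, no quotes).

Token 1: literal('U'). Output: "U"
Token 2: literal('M'). Output: "UM"
Token 3: literal('W'). Output: "UMW"
Token 4: backref(off=2, len=4) (overlapping!). Copied 'MWMW' from pos 1. Output: "UMWMWMW"
Token 5: backref(off=6, len=1). Buffer before: "UMWMWMW" (len 7)
  byte 1: read out[1]='M', append. Buffer now: "UMWMWMWM"

Answer: M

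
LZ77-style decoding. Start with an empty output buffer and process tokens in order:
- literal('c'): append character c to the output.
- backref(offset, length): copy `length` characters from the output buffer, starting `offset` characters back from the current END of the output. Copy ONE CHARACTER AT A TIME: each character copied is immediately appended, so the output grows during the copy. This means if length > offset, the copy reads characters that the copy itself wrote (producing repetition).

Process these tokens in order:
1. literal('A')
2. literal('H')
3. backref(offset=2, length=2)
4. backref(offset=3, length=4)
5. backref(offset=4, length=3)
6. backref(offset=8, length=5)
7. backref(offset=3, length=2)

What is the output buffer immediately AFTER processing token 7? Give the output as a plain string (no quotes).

Answer: AHAHHAHHHAHHHAHHAH

Derivation:
Token 1: literal('A'). Output: "A"
Token 2: literal('H'). Output: "AH"
Token 3: backref(off=2, len=2). Copied 'AH' from pos 0. Output: "AHAH"
Token 4: backref(off=3, len=4) (overlapping!). Copied 'HAHH' from pos 1. Output: "AHAHHAHH"
Token 5: backref(off=4, len=3). Copied 'HAH' from pos 4. Output: "AHAHHAHHHAH"
Token 6: backref(off=8, len=5). Copied 'HHAHH' from pos 3. Output: "AHAHHAHHHAHHHAHH"
Token 7: backref(off=3, len=2). Copied 'AH' from pos 13. Output: "AHAHHAHHHAHHHAHHAH"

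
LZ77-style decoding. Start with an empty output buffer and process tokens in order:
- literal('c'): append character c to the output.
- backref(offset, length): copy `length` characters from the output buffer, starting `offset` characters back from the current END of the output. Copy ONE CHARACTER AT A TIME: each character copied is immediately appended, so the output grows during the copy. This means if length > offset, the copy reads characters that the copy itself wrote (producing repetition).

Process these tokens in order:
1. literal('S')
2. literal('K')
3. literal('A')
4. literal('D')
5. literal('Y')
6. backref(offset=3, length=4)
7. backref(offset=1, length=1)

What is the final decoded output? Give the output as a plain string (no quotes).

Answer: SKADYADYAA

Derivation:
Token 1: literal('S'). Output: "S"
Token 2: literal('K'). Output: "SK"
Token 3: literal('A'). Output: "SKA"
Token 4: literal('D'). Output: "SKAD"
Token 5: literal('Y'). Output: "SKADY"
Token 6: backref(off=3, len=4) (overlapping!). Copied 'ADYA' from pos 2. Output: "SKADYADYA"
Token 7: backref(off=1, len=1). Copied 'A' from pos 8. Output: "SKADYADYAA"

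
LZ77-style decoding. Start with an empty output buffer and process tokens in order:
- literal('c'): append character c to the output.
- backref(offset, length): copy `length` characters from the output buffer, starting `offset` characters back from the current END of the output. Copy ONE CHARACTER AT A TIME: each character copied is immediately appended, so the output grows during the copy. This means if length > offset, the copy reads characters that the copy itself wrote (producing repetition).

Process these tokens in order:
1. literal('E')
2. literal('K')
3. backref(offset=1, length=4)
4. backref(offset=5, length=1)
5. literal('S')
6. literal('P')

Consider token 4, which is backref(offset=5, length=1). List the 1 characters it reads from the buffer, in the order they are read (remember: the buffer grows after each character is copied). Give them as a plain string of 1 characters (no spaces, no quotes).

Token 1: literal('E'). Output: "E"
Token 2: literal('K'). Output: "EK"
Token 3: backref(off=1, len=4) (overlapping!). Copied 'KKKK' from pos 1. Output: "EKKKKK"
Token 4: backref(off=5, len=1). Buffer before: "EKKKKK" (len 6)
  byte 1: read out[1]='K', append. Buffer now: "EKKKKKK"

Answer: K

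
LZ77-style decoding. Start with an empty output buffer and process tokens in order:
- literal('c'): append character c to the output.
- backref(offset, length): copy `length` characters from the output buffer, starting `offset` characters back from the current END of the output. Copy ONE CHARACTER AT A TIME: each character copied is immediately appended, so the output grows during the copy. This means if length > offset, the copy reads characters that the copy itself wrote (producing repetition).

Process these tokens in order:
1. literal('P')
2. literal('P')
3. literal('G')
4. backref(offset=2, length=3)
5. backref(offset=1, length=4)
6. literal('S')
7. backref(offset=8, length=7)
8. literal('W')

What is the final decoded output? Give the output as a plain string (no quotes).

Token 1: literal('P'). Output: "P"
Token 2: literal('P'). Output: "PP"
Token 3: literal('G'). Output: "PPG"
Token 4: backref(off=2, len=3) (overlapping!). Copied 'PGP' from pos 1. Output: "PPGPGP"
Token 5: backref(off=1, len=4) (overlapping!). Copied 'PPPP' from pos 5. Output: "PPGPGPPPPP"
Token 6: literal('S'). Output: "PPGPGPPPPPS"
Token 7: backref(off=8, len=7). Copied 'PGPPPPP' from pos 3. Output: "PPGPGPPPPPSPGPPPPP"
Token 8: literal('W'). Output: "PPGPGPPPPPSPGPPPPPW"

Answer: PPGPGPPPPPSPGPPPPPW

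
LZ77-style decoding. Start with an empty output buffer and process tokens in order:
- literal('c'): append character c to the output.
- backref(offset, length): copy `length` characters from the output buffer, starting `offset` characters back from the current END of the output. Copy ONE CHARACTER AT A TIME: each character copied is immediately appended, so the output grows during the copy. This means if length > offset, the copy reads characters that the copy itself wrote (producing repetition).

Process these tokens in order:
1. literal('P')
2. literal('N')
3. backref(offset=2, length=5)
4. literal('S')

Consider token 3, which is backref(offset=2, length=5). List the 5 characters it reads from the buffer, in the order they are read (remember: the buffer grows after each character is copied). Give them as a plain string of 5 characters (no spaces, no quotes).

Answer: PNPNP

Derivation:
Token 1: literal('P'). Output: "P"
Token 2: literal('N'). Output: "PN"
Token 3: backref(off=2, len=5). Buffer before: "PN" (len 2)
  byte 1: read out[0]='P', append. Buffer now: "PNP"
  byte 2: read out[1]='N', append. Buffer now: "PNPN"
  byte 3: read out[2]='P', append. Buffer now: "PNPNP"
  byte 4: read out[3]='N', append. Buffer now: "PNPNPN"
  byte 5: read out[4]='P', append. Buffer now: "PNPNPNP"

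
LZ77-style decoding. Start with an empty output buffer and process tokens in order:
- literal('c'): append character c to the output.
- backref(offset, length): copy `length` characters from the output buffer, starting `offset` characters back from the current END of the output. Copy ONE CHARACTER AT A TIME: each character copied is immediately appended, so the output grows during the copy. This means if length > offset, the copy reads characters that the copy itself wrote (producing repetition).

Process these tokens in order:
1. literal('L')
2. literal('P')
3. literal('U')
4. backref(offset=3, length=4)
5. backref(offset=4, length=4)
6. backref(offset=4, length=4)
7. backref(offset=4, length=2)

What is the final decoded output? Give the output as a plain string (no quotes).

Token 1: literal('L'). Output: "L"
Token 2: literal('P'). Output: "LP"
Token 3: literal('U'). Output: "LPU"
Token 4: backref(off=3, len=4) (overlapping!). Copied 'LPUL' from pos 0. Output: "LPULPUL"
Token 5: backref(off=4, len=4). Copied 'LPUL' from pos 3. Output: "LPULPULLPUL"
Token 6: backref(off=4, len=4). Copied 'LPUL' from pos 7. Output: "LPULPULLPULLPUL"
Token 7: backref(off=4, len=2). Copied 'LP' from pos 11. Output: "LPULPULLPULLPULLP"

Answer: LPULPULLPULLPULLP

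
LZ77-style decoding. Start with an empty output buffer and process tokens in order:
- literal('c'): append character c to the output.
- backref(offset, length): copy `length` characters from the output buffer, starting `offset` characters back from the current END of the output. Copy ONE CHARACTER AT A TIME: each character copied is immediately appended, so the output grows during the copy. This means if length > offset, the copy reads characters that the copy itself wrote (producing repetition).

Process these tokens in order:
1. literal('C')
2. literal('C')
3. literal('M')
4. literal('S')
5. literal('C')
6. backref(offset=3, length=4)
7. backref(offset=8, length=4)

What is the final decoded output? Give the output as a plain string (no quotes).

Answer: CCMSCMSCMCMSC

Derivation:
Token 1: literal('C'). Output: "C"
Token 2: literal('C'). Output: "CC"
Token 3: literal('M'). Output: "CCM"
Token 4: literal('S'). Output: "CCMS"
Token 5: literal('C'). Output: "CCMSC"
Token 6: backref(off=3, len=4) (overlapping!). Copied 'MSCM' from pos 2. Output: "CCMSCMSCM"
Token 7: backref(off=8, len=4). Copied 'CMSC' from pos 1. Output: "CCMSCMSCMCMSC"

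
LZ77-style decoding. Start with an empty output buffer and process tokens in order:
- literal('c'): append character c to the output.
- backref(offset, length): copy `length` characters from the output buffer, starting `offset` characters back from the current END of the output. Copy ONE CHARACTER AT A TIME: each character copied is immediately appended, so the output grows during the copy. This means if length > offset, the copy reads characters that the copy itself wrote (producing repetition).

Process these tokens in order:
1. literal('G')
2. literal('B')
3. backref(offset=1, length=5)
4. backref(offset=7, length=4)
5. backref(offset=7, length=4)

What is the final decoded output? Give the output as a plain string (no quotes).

Answer: GBBBBBBGBBBBBBG

Derivation:
Token 1: literal('G'). Output: "G"
Token 2: literal('B'). Output: "GB"
Token 3: backref(off=1, len=5) (overlapping!). Copied 'BBBBB' from pos 1. Output: "GBBBBBB"
Token 4: backref(off=7, len=4). Copied 'GBBB' from pos 0. Output: "GBBBBBBGBBB"
Token 5: backref(off=7, len=4). Copied 'BBBG' from pos 4. Output: "GBBBBBBGBBBBBBG"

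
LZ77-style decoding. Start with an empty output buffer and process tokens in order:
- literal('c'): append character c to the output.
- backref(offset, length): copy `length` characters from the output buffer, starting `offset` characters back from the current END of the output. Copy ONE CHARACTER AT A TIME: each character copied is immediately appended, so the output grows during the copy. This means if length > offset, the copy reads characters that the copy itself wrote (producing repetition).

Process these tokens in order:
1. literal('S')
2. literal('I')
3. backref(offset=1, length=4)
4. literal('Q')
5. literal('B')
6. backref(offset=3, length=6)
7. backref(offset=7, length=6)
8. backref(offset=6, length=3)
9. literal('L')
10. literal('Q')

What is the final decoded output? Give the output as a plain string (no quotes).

Token 1: literal('S'). Output: "S"
Token 2: literal('I'). Output: "SI"
Token 3: backref(off=1, len=4) (overlapping!). Copied 'IIII' from pos 1. Output: "SIIIII"
Token 4: literal('Q'). Output: "SIIIIIQ"
Token 5: literal('B'). Output: "SIIIIIQB"
Token 6: backref(off=3, len=6) (overlapping!). Copied 'IQBIQB' from pos 5. Output: "SIIIIIQBIQBIQB"
Token 7: backref(off=7, len=6). Copied 'BIQBIQ' from pos 7. Output: "SIIIIIQBIQBIQBBIQBIQ"
Token 8: backref(off=6, len=3). Copied 'BIQ' from pos 14. Output: "SIIIIIQBIQBIQBBIQBIQBIQ"
Token 9: literal('L'). Output: "SIIIIIQBIQBIQBBIQBIQBIQL"
Token 10: literal('Q'). Output: "SIIIIIQBIQBIQBBIQBIQBIQLQ"

Answer: SIIIIIQBIQBIQBBIQBIQBIQLQ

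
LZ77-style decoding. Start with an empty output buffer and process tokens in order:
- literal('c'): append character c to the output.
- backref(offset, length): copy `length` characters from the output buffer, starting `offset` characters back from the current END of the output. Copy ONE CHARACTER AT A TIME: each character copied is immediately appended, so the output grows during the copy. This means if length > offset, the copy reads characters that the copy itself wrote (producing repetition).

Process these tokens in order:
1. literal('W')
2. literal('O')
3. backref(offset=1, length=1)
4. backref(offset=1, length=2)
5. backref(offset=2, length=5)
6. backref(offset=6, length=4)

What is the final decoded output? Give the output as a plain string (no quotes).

Token 1: literal('W'). Output: "W"
Token 2: literal('O'). Output: "WO"
Token 3: backref(off=1, len=1). Copied 'O' from pos 1. Output: "WOO"
Token 4: backref(off=1, len=2) (overlapping!). Copied 'OO' from pos 2. Output: "WOOOO"
Token 5: backref(off=2, len=5) (overlapping!). Copied 'OOOOO' from pos 3. Output: "WOOOOOOOOO"
Token 6: backref(off=6, len=4). Copied 'OOOO' from pos 4. Output: "WOOOOOOOOOOOOO"

Answer: WOOOOOOOOOOOOO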